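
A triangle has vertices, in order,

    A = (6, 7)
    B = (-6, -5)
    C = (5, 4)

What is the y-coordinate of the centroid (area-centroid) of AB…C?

Apply the surveyor's formula. First the cross-terms c_i = x_i·y_{i+1} − x_{i+1}·y_i:
  12, 1, 11  ⇒  2A = 24, A = 12.
Then Σ (y_i + y_{i+1})·c_i = 144, so ȳ = 144 / (6·12) = 2.

2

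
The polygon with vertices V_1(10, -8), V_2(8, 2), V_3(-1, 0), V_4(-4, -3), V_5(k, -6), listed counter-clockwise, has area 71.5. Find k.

Write out the shoelace sum; only the two edges meeting at V_5 involve k:
2·Area = [((-4)·(-6) − k·(-3)) + (k·(-8) − 10·(-6))] + 89
       = -5·k + 173 = 143
⇒ k = 6.

6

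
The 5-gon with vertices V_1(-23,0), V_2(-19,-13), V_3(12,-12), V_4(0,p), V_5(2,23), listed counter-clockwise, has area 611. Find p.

1

The doubled signed area Σ (x_i y_{i+1} − x_{i+1} y_i) is linear in p.
With p=0 it equals 1212; the coefficient of p is 10 (from the two edges through V_4).
So 10·p + 1212 = 2·611 = 1222 ⇒ p = 1.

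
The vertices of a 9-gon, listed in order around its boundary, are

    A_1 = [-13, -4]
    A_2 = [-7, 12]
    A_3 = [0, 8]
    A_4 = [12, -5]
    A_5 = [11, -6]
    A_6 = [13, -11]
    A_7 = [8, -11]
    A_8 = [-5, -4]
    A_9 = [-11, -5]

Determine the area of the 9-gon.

289

Cross-terms: -184, -56, -96, -17, -43, -55, -87, -19, -21  ⇒  Σ = -578
Area = |Σ|/2 = 289.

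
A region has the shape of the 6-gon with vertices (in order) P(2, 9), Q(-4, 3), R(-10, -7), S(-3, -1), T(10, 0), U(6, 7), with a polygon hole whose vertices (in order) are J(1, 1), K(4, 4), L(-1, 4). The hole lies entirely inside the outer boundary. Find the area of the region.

Outer boundary:
Apply Gauss's area formula: 2A = Σ (x_i·y_{i+1} − x_{i+1}·y_i), indices taken mod 6.
P→Q: (2)(3) − (-4)(9) = 42
Q→R: (-4)(-7) − (-10)(3) = 58
R→S: (-10)(-1) − (-3)(-7) = -11
S→T: (-3)(0) − (10)(-1) = 10
T→U: (10)(7) − (6)(0) = 70
U→P: (6)(9) − (2)(7) = 40
Σ = 209
Area = |Σ|/2 = 104.5.
Hole:
Apply the shoelace formula: 2A = Σ (x_i·y_{i+1} − x_{i+1}·y_i), indices taken mod 3.
J→K: (1)(4) − (4)(1) = 0
K→L: (4)(4) − (-1)(4) = 20
L→J: (-1)(1) − (1)(4) = -5
Σ = 15
Area = |Σ|/2 = 7.5.
Net area = 104.5 − 7.5 = 97.

97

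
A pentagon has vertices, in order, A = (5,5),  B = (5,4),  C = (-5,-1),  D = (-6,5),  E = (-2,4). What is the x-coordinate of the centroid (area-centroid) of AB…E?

Apply the shoelace (surveyor's) formula. First the cross-terms c_i = x_i·y_{i+1} − x_{i+1}·y_i:
  -5, 15, -31, -14, -30  ⇒  2A = -65, A = -32.5.
Then Σ (x_i + x_{i+1})·c_i = 313, so x̄ = 313 / (6·(-32.5)) = -313/195.

-313/195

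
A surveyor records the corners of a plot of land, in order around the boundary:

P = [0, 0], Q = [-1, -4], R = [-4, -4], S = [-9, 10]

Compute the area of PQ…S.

44

Cross-terms: 0, -12, -76, 0  ⇒  Σ = -88
Area = |Σ|/2 = 44.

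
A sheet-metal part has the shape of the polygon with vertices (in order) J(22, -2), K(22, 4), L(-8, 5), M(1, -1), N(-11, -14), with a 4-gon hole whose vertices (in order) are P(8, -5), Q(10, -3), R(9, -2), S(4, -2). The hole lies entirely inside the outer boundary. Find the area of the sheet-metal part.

281.5

Outer boundary:
Apply the surveyor's formula: 2A = Σ (x_i·y_{i+1} − x_{i+1}·y_i), indices taken mod 5.
Σ = (132) + (142) + (3) + (-25) + (330) = 582
Area = |Σ|/2 = 291.
Hole:
Apply the shoelace formula: 2A = Σ (x_i·y_{i+1} − x_{i+1}·y_i), indices taken mod 4.
Cross-terms: 26, 7, -10, -4  ⇒  Σ = 19
Area = |Σ|/2 = 9.5.
Net area = 291 − 9.5 = 281.5.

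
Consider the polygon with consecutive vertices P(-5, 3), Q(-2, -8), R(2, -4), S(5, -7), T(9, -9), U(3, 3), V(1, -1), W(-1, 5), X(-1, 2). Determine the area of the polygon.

78

Apply the surveyor's formula: 2A = Σ (x_i·y_{i+1} − x_{i+1}·y_i), indices taken mod 9.
P→Q: (-5)(-8) − (-2)(3) = 46
Q→R: (-2)(-4) − (2)(-8) = 24
R→S: (2)(-7) − (5)(-4) = 6
S→T: (5)(-9) − (9)(-7) = 18
T→U: (9)(3) − (3)(-9) = 54
U→V: (3)(-1) − (1)(3) = -6
V→W: (1)(5) − (-1)(-1) = 4
W→X: (-1)(2) − (-1)(5) = 3
X→P: (-1)(3) − (-5)(2) = 7
Σ = 156
Area = |Σ|/2 = 78.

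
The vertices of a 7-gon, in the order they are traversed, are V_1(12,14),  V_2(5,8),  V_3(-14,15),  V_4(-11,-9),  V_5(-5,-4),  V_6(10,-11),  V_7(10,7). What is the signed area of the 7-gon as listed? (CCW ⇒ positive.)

Apply the surveyor's formula: 2A = Σ (x_i·y_{i+1} − x_{i+1}·y_i), indices taken mod 7.
Σ = (26) + (187) + (291) + (-1) + (95) + (180) + (56) = 834
Signed area = Σ/2 = 417 (positive ⇒ counter-clockwise traversal).

417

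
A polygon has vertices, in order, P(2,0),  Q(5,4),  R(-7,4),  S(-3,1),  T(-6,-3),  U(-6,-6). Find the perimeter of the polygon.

|PQ| = √((3)² + (4)²) = √25 = 5
|QR| = √((-12)² + (0)²) = √144 = 12
|RS| = √((4)² + (-3)²) = √25 = 5
|ST| = √((-3)² + (-4)²) = √25 = 5
|TU| = √((0)² + (-3)²) = √9 = 3
|UP| = √((8)² + (6)²) = √100 = 10
Perimeter = 5 + 12 + 5 + 5 + 3 + 10 = 40.

40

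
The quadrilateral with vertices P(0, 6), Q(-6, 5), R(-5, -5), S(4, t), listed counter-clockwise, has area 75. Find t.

Write out the shoelace sum; only the two edges meeting at S involve t:
2·Area = [((-5)·t − 4·(-5)) + (4·6 − 0·t)] + 91
       = -5·t + 135 = 150
⇒ t = -3.

-3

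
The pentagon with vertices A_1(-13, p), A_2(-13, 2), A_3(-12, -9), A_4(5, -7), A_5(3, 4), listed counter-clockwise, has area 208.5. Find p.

5

The doubled signed area Σ (x_i y_{i+1} − x_{i+1} y_i) is linear in p.
With p=0 it equals 337; the coefficient of p is 16 (from the two edges through A_1).
So 16·p + 337 = 2·208.5 = 417 ⇒ p = 5.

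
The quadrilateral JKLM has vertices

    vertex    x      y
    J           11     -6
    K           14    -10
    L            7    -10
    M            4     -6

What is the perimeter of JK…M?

24

|JK| = √((3)² + (-4)²) = √25 = 5
|KL| = √((-7)² + (0)²) = √49 = 7
|LM| = √((-3)² + (4)²) = √25 = 5
|MJ| = √((7)² + (0)²) = √49 = 7
Perimeter = 5 + 7 + 5 + 7 = 24.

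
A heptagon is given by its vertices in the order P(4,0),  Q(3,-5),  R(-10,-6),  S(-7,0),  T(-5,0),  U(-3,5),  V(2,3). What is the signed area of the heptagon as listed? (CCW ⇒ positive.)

-93

Σ = (-20) + (-68) + (-42) + (0) + (-25) + (-19) + (-12) = -186
Signed area = Σ/2 = -93 (negative ⇒ clockwise traversal).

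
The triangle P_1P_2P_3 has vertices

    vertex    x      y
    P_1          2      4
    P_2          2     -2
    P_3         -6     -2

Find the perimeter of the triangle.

24

|P_1P_2| = √((0)² + (-6)²) = √36 = 6
|P_2P_3| = √((-8)² + (0)²) = √64 = 8
|P_3P_1| = √((8)² + (6)²) = √100 = 10
Perimeter = 6 + 8 + 10 = 24.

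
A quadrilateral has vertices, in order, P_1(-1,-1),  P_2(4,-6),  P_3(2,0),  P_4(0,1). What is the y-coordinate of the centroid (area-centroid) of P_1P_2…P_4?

Apply the shoelace formula. First the cross-terms c_i = x_i·y_{i+1} − x_{i+1}·y_i:
  10, 12, 2, 1  ⇒  2A = 25, A = 12.5.
Then Σ (y_i + y_{i+1})·c_i = -140, so ȳ = -140 / (6·12.5) = -28/15.

-28/15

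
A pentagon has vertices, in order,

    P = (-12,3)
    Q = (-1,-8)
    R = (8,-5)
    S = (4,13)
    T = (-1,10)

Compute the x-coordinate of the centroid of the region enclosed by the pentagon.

-113/231

Apply the surveyor's formula. First the cross-terms c_i = x_i·y_{i+1} − x_{i+1}·y_i:
  99, 69, 124, 53, 117  ⇒  2A = 462, A = 231.
Then Σ (x_i + x_{i+1})·c_i = -678, so x̄ = -678 / (6·231) = -113/231.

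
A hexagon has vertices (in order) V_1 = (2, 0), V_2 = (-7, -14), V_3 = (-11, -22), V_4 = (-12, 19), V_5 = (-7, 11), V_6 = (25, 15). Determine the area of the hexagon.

455

Σ = (-28) + (0) + (-473) + (1) + (-380) + (-30) = -910
Area = |Σ|/2 = 455.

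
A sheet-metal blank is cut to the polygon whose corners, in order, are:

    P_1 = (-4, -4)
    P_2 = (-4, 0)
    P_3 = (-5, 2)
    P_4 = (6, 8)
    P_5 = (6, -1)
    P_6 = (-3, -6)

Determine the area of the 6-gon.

Apply Gauss's area formula: 2A = Σ (x_i·y_{i+1} − x_{i+1}·y_i), indices taken mod 6.
Σ = (-16) + (-8) + (-52) + (-54) + (-39) + (-12) = -181
Area = |Σ|/2 = 90.5.

90.5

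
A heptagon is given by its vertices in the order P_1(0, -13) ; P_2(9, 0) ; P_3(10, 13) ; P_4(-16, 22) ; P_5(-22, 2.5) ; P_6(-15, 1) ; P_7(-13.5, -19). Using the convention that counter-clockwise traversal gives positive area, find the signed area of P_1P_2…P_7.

797.75

Cross-terms: 117, 117, 428, 444, 15.5, 298.5, 175.5  ⇒  Σ = 1595.5
Signed area = Σ/2 = 797.75 (positive ⇒ counter-clockwise traversal).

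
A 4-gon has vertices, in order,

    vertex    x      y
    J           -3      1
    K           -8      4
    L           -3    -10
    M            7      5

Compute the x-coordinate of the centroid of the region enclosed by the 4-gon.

Apply the surveyor's formula. First the cross-terms c_i = x_i·y_{i+1} − x_{i+1}·y_i:
  -4, 92, 55, 22  ⇒  2A = 165, A = 82.5.
Then Σ (x_i + x_{i+1})·c_i = -660, so x̄ = -660 / (6·82.5) = -4/3.

-4/3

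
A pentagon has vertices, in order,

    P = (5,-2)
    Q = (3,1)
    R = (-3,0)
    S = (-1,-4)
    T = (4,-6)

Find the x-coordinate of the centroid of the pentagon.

Apply the shoelace (surveyor's) formula. First the cross-terms c_i = x_i·y_{i+1} − x_{i+1}·y_i:
  11, 3, 12, 22, 22  ⇒  2A = 70, A = 35.
Then Σ (x_i + x_{i+1})·c_i = 304, so x̄ = 304 / (6·35) = 152/105.

152/105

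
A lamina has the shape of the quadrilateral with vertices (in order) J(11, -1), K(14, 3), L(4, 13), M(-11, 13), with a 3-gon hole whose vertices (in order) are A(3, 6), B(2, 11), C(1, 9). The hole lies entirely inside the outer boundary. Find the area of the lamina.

Outer boundary:
Apply the shoelace formula: 2A = Σ (x_i·y_{i+1} − x_{i+1}·y_i), indices taken mod 4.
Σ = (47) + (170) + (195) + (-132) = 280
Area = |Σ|/2 = 140.
Hole:
Apply the surveyor's formula: 2A = Σ (x_i·y_{i+1} − x_{i+1}·y_i), indices taken mod 3.
Cross-terms: 21, 7, -21  ⇒  Σ = 7
Area = |Σ|/2 = 3.5.
Net area = 140 − 3.5 = 136.5.

136.5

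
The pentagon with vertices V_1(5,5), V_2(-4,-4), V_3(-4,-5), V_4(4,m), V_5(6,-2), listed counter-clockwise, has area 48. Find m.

-4

The doubled signed area Σ (x_i y_{i+1} − x_{i+1} y_i) is linear in m.
With m=0 it equals 56; the coefficient of m is -10 (from the two edges through V_4).
So -10·m + 56 = 2·48 = 96 ⇒ m = -4.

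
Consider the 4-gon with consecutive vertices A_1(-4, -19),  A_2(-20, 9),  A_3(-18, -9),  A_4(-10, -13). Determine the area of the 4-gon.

104

Apply the surveyor's formula: 2A = Σ (x_i·y_{i+1} − x_{i+1}·y_i), indices taken mod 4.
Σ = (-416) + (342) + (144) + (138) = 208
Area = |Σ|/2 = 104.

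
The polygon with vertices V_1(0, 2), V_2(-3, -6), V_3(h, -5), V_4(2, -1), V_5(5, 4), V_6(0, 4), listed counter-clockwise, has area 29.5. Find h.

-1

The doubled signed area Σ (x_i y_{i+1} − x_{i+1} y_i) is linear in h.
With h=0 it equals 64; the coefficient of h is 5 (from the two edges through V_3).
So 5·h + 64 = 2·29.5 = 59 ⇒ h = -1.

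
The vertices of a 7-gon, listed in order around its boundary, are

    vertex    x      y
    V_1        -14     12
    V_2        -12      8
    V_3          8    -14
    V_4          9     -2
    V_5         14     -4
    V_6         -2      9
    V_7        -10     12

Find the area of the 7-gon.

235

Σ = (32) + (104) + (110) + (-8) + (118) + (66) + (48) = 470
Area = |Σ|/2 = 235.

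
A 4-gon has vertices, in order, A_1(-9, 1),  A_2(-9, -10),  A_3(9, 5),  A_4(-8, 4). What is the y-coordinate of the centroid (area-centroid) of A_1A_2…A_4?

Apply the shoelace (surveyor's) formula. First the cross-terms c_i = x_i·y_{i+1} − x_{i+1}·y_i:
  99, 45, 76, 28  ⇒  2A = 248, A = 124.
Then Σ (y_i + y_{i+1})·c_i = -292, so ȳ = -292 / (6·124) = -73/186.

-73/186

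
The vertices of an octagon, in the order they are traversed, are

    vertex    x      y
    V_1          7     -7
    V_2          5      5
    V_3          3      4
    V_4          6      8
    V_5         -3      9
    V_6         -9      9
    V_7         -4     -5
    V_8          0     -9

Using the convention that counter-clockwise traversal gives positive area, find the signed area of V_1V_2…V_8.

193.5

V_1→V_2: (7)(5) − (5)(-7) = 70
V_2→V_3: (5)(4) − (3)(5) = 5
V_3→V_4: (3)(8) − (6)(4) = 0
V_4→V_5: (6)(9) − (-3)(8) = 78
V_5→V_6: (-3)(9) − (-9)(9) = 54
V_6→V_7: (-9)(-5) − (-4)(9) = 81
V_7→V_8: (-4)(-9) − (0)(-5) = 36
V_8→V_1: (0)(-7) − (7)(-9) = 63
Σ = 387
Signed area = Σ/2 = 193.5 (positive ⇒ counter-clockwise traversal).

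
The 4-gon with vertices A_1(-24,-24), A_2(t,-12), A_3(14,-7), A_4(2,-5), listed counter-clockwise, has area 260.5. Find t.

17

The doubled signed area Σ (x_i y_{i+1} − x_{i+1} y_i) is linear in t.
With t=0 it equals 232; the coefficient of t is 17 (from the two edges through A_2).
So 17·t + 232 = 2·260.5 = 521 ⇒ t = 17.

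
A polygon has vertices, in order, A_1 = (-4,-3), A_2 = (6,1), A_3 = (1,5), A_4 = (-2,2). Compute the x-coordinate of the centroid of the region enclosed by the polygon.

Apply the shoelace formula. First the cross-terms c_i = x_i·y_{i+1} − x_{i+1}·y_i:
  14, 29, 12, 14  ⇒  2A = 69, A = 34.5.
Then Σ (x_i + x_{i+1})·c_i = 135, so x̄ = 135 / (6·34.5) = 15/23.

15/23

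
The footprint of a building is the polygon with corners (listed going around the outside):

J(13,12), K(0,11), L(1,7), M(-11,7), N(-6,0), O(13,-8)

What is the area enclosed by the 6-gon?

283

Apply the shoelace formula: 2A = Σ (x_i·y_{i+1} − x_{i+1}·y_i), indices taken mod 6.
Σ = (143) + (-11) + (84) + (42) + (48) + (260) = 566
Area = |Σ|/2 = 283.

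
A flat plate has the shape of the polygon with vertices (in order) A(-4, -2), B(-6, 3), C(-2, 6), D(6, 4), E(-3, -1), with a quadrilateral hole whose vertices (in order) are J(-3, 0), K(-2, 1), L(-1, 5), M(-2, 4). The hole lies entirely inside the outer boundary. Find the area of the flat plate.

42

Outer boundary:
Σ = (-24) + (-30) + (-44) + (6) + (2) = -90
Area = |Σ|/2 = 45.
Hole:
Apply the shoelace formula: 2A = Σ (x_i·y_{i+1} − x_{i+1}·y_i), indices taken mod 4.
Σ = (-3) + (-9) + (6) + (12) = 6
Area = |Σ|/2 = 3.
Net area = 45 − 3 = 42.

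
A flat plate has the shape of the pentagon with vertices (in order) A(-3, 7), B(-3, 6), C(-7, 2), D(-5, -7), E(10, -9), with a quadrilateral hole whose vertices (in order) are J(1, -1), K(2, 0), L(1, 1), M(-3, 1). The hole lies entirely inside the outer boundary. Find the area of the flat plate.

123

Outer boundary:
Apply Gauss's area formula: 2A = Σ (x_i·y_{i+1} − x_{i+1}·y_i), indices taken mod 5.
Σ = (3) + (36) + (59) + (115) + (43) = 256
Area = |Σ|/2 = 128.
Hole:
Apply Gauss's area formula: 2A = Σ (x_i·y_{i+1} − x_{i+1}·y_i), indices taken mod 4.
J→K: (1)(0) − (2)(-1) = 2
K→L: (2)(1) − (1)(0) = 2
L→M: (1)(1) − (-3)(1) = 4
M→J: (-3)(-1) − (1)(1) = 2
Σ = 10
Area = |Σ|/2 = 5.
Net area = 128 − 5 = 123.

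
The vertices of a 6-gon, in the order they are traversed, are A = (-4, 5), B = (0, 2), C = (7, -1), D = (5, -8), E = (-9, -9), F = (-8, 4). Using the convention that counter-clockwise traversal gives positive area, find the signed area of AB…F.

Apply the shoelace formula: 2A = Σ (x_i·y_{i+1} − x_{i+1}·y_i), indices taken mod 6.
Σ = (-8) + (-14) + (-51) + (-117) + (-108) + (-24) = -322
Signed area = Σ/2 = -161 (negative ⇒ clockwise traversal).

-161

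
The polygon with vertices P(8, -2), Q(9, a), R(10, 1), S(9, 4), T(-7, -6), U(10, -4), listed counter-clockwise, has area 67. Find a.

The doubled signed area Σ (x_i y_{i+1} − x_{i+1} y_i) is linear in a.
With a=0 it equals 132; the coefficient of a is -2 (from the two edges through Q).
So -2·a + 132 = 2·67 = 134 ⇒ a = -1.

-1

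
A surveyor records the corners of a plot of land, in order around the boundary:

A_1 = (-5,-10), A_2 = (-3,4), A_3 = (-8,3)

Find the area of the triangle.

34

Apply the surveyor's formula: 2A = Σ (x_i·y_{i+1} − x_{i+1}·y_i), indices taken mod 3.
Σ = (-50) + (23) + (95) = 68
Area = |Σ|/2 = 34.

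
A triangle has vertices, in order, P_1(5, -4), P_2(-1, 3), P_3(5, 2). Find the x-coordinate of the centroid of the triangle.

3

Apply the shoelace formula. First the cross-terms c_i = x_i·y_{i+1} − x_{i+1}·y_i:
  11, -17, -30  ⇒  2A = -36, A = -18.
Then Σ (x_i + x_{i+1})·c_i = -324, so x̄ = -324 / (6·(-18)) = 3.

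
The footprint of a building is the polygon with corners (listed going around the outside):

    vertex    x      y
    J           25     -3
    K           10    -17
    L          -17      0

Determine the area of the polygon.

Apply the shoelace (surveyor's) formula: 2A = Σ (x_i·y_{i+1} − x_{i+1}·y_i), indices taken mod 3.
J→K: (25)(-17) − (10)(-3) = -395
K→L: (10)(0) − (-17)(-17) = -289
L→J: (-17)(-3) − (25)(0) = 51
Σ = -633
Area = |Σ|/2 = 316.5.

316.5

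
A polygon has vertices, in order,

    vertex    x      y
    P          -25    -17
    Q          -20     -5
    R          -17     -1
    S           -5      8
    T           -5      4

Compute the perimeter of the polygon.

|PQ| = √((5)² + (12)²) = √169 = 13
|QR| = √((3)² + (4)²) = √25 = 5
|RS| = √((12)² + (9)²) = √225 = 15
|ST| = √((0)² + (-4)²) = √16 = 4
|TP| = √((-20)² + (-21)²) = √841 = 29
Perimeter = 13 + 5 + 15 + 4 + 29 = 66.

66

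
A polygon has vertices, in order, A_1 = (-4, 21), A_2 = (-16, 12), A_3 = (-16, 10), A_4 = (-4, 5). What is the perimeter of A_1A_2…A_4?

|A_1A_2| = √((-12)² + (-9)²) = √225 = 15
|A_2A_3| = √((0)² + (-2)²) = √4 = 2
|A_3A_4| = √((12)² + (-5)²) = √169 = 13
|A_4A_1| = √((0)² + (16)²) = √256 = 16
Perimeter = 15 + 2 + 13 + 16 = 46.

46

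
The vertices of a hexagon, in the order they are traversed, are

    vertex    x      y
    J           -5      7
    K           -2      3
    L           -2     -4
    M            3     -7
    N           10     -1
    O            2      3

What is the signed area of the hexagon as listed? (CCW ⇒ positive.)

83.5

Cross-terms: -1, 14, 26, 67, 32, 29  ⇒  Σ = 167
Signed area = Σ/2 = 83.5 (positive ⇒ counter-clockwise traversal).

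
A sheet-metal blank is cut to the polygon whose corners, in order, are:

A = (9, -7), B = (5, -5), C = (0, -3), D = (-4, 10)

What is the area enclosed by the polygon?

49.5

Cross-terms: -10, -15, -12, -62  ⇒  Σ = -99
Area = |Σ|/2 = 49.5.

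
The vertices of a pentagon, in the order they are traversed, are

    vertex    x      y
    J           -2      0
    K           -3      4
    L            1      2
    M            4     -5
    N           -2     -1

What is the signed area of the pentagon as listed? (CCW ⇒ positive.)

-23.5

Apply Gauss's area formula: 2A = Σ (x_i·y_{i+1} − x_{i+1}·y_i), indices taken mod 5.
Σ = (-8) + (-10) + (-13) + (-14) + (-2) = -47
Signed area = Σ/2 = -23.5 (negative ⇒ clockwise traversal).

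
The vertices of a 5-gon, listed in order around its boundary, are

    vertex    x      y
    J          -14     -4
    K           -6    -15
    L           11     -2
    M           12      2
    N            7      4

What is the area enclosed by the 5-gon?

Apply the surveyor's formula: 2A = Σ (x_i·y_{i+1} − x_{i+1}·y_i), indices taken mod 5.
Cross-terms: 186, 177, 46, 34, 28  ⇒  Σ = 471
Area = |Σ|/2 = 235.5.

235.5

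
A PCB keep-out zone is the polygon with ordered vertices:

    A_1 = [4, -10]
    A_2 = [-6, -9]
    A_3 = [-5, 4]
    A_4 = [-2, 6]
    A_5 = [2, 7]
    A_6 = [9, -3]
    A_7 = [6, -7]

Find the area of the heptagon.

A_1→A_2: (4)(-9) − (-6)(-10) = -96
A_2→A_3: (-6)(4) − (-5)(-9) = -69
A_3→A_4: (-5)(6) − (-2)(4) = -22
A_4→A_5: (-2)(7) − (2)(6) = -26
A_5→A_6: (2)(-3) − (9)(7) = -69
A_6→A_7: (9)(-7) − (6)(-3) = -45
A_7→A_1: (6)(-10) − (4)(-7) = -32
Σ = -359
Area = |Σ|/2 = 179.5.

179.5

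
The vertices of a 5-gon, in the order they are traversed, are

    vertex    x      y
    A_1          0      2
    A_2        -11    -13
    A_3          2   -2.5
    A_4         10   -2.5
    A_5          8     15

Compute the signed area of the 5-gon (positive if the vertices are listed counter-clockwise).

Σ = (22) + (53.5) + (20) + (170) + (16) = 281.5
Signed area = Σ/2 = 140.75 (positive ⇒ counter-clockwise traversal).

140.75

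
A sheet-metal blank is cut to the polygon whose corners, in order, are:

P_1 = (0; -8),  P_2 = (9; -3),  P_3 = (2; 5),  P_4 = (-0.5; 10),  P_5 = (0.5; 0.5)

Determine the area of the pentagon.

68.125

Apply the surveyor's formula: 2A = Σ (x_i·y_{i+1} − x_{i+1}·y_i), indices taken mod 5.
Σ = (72) + (51) + (22.5) + (-5.25) + (-4) = 136.25
Area = |Σ|/2 = 68.125.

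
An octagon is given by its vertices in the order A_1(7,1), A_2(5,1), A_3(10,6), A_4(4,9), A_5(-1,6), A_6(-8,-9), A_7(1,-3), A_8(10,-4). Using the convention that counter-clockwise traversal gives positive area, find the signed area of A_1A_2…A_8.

Apply the shoelace (surveyor's) formula: 2A = Σ (x_i·y_{i+1} − x_{i+1}·y_i), indices taken mod 8.
Σ = (2) + (20) + (66) + (33) + (57) + (33) + (26) + (38) = 275
Signed area = Σ/2 = 137.5 (positive ⇒ counter-clockwise traversal).

137.5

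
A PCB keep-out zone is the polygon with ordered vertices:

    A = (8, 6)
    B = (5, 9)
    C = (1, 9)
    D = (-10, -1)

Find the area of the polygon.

A→B: (8)(9) − (5)(6) = 42
B→C: (5)(9) − (1)(9) = 36
C→D: (1)(-1) − (-10)(9) = 89
D→A: (-10)(6) − (8)(-1) = -52
Σ = 115
Area = |Σ|/2 = 57.5.

57.5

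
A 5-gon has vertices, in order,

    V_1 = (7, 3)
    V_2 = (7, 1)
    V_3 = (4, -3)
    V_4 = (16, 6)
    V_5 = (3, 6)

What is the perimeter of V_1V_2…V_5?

|V_1V_2| = √((0)² + (-2)²) = √4 = 2
|V_2V_3| = √((-3)² + (-4)²) = √25 = 5
|V_3V_4| = √((12)² + (9)²) = √225 = 15
|V_4V_5| = √((-13)² + (0)²) = √169 = 13
|V_5V_1| = √((4)² + (-3)²) = √25 = 5
Perimeter = 2 + 5 + 15 + 13 + 5 = 40.

40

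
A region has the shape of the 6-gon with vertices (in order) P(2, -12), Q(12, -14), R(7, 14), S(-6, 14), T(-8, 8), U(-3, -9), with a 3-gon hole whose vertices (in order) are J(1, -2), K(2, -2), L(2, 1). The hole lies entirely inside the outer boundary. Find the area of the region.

Outer boundary:
Apply Gauss's area formula: 2A = Σ (x_i·y_{i+1} − x_{i+1}·y_i), indices taken mod 6.
Σ = (116) + (266) + (182) + (64) + (96) + (54) = 778
Area = |Σ|/2 = 389.
Hole:
Σ = (2) + (6) + (-5) = 3
Area = |Σ|/2 = 1.5.
Net area = 389 − 1.5 = 387.5.

387.5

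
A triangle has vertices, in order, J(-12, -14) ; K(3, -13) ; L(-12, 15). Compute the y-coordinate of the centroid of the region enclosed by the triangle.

Apply the shoelace formula. First the cross-terms c_i = x_i·y_{i+1} − x_{i+1}·y_i:
  198, -111, 348  ⇒  2A = 435, A = 217.5.
Then Σ (y_i + y_{i+1})·c_i = -5220, so ȳ = -5220 / (6·217.5) = -4.

-4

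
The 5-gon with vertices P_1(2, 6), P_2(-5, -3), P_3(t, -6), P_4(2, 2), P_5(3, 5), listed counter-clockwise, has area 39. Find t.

Write out the shoelace sum; only the two edges meeting at P_3 involve t:
2·Area = [((-5)·(-6) − t·(-3)) + (t·2 − 2·(-6))] + 36
       = 5·t + 78 = 78
⇒ t = 0.

0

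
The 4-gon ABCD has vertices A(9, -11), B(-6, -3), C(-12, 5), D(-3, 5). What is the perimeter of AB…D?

|AB| = √((-15)² + (8)²) = √289 = 17
|BC| = √((-6)² + (8)²) = √100 = 10
|CD| = √((9)² + (0)²) = √81 = 9
|DA| = √((12)² + (-16)²) = √400 = 20
Perimeter = 17 + 10 + 9 + 20 = 56.

56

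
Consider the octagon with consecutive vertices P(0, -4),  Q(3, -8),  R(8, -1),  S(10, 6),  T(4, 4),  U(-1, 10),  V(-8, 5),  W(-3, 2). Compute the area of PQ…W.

Apply the shoelace formula: 2A = Σ (x_i·y_{i+1} − x_{i+1}·y_i), indices taken mod 8.
Cross-terms: 12, 61, 58, 16, 44, 75, -1, 12  ⇒  Σ = 277
Area = |Σ|/2 = 138.5.

138.5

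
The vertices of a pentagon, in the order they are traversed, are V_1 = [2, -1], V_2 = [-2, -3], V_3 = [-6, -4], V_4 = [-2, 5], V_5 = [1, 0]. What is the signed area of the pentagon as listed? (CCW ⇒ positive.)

Cross-terms: -8, -10, -38, -5, -1  ⇒  Σ = -62
Signed area = Σ/2 = -31 (negative ⇒ clockwise traversal).

-31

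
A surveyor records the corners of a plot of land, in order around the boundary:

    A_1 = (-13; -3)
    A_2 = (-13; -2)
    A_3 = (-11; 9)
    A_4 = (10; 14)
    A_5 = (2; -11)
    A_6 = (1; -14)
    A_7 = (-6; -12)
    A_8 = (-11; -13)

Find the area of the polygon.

418.5

Apply Gauss's area formula: 2A = Σ (x_i·y_{i+1} − x_{i+1}·y_i), indices taken mod 8.
Σ = (-13) + (-139) + (-244) + (-138) + (-17) + (-96) + (-54) + (-136) = -837
Area = |Σ|/2 = 418.5.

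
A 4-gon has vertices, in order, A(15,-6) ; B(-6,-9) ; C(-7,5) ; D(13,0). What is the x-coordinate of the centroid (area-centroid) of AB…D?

88/37

Apply the shoelace (surveyor's) formula. First the cross-terms c_i = x_i·y_{i+1} − x_{i+1}·y_i:
  -171, -93, -65, -78  ⇒  2A = -407, A = -203.5.
Then Σ (x_i + x_{i+1})·c_i = -2904, so x̄ = -2904 / (6·(-203.5)) = 88/37.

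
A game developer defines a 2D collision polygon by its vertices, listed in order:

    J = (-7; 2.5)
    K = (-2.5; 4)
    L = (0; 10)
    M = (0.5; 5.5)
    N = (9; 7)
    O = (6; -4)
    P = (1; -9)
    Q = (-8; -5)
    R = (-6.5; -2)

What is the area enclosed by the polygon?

174.75

Apply Gauss's area formula: 2A = Σ (x_i·y_{i+1} − x_{i+1}·y_i), indices taken mod 9.
Σ = (-21.75) + (-25) + (-5) + (-46) + (-78) + (-50) + (-77) + (-16.5) + (-30.25) = -349.5
Area = |Σ|/2 = 174.75.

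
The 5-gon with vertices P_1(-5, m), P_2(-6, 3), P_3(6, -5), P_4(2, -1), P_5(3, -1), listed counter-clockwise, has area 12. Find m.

The doubled signed area Σ (x_i y_{i+1} − x_{i+1} y_i) is linear in m.
With m=0 it equals -3; the coefficient of m is 9 (from the two edges through P_1).
So 9·m + -3 = 2·12 = 24 ⇒ m = 3.

3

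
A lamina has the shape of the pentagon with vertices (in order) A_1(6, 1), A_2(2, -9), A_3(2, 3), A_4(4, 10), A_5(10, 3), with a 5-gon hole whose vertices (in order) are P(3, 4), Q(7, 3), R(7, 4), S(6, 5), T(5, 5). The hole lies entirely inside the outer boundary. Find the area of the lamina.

Outer boundary:
Σ = (-56) + (24) + (8) + (-88) + (-8) = -120
Area = |Σ|/2 = 60.
Hole:
Apply Gauss's area formula: 2A = Σ (x_i·y_{i+1} − x_{i+1}·y_i), indices taken mod 5.
Σ = (-19) + (7) + (11) + (5) + (5) = 9
Area = |Σ|/2 = 4.5.
Net area = 60 − 4.5 = 55.5.

55.5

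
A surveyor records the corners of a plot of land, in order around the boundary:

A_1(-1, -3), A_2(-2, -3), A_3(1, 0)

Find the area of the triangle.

1.5

Apply Gauss's area formula: 2A = Σ (x_i·y_{i+1} − x_{i+1}·y_i), indices taken mod 3.
A_1→A_2: (-1)(-3) − (-2)(-3) = -3
A_2→A_3: (-2)(0) − (1)(-3) = 3
A_3→A_1: (1)(-3) − (-1)(0) = -3
Σ = -3
Area = |Σ|/2 = 1.5.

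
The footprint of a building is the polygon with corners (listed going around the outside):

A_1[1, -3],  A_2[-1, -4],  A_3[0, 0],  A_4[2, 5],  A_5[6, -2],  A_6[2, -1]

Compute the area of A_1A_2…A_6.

Σ = (-7) + (0) + (0) + (-34) + (-2) + (-5) = -48
Area = |Σ|/2 = 24.

24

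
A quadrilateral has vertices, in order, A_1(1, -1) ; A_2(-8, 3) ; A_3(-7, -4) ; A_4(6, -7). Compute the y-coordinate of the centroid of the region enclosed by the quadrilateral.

-437/183

Apply Gauss's area formula. First the cross-terms c_i = x_i·y_{i+1} − x_{i+1}·y_i:
  -5, 53, 73, 1  ⇒  2A = 122, A = 61.
Then Σ (y_i + y_{i+1})·c_i = -874, so ȳ = -874 / (6·61) = -437/183.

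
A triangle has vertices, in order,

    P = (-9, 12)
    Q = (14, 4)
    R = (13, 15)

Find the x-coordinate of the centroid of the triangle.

6

Apply the shoelace (surveyor's) formula. First the cross-terms c_i = x_i·y_{i+1} − x_{i+1}·y_i:
  -204, 158, 291  ⇒  2A = 245, A = 122.5.
Then Σ (x_i + x_{i+1})·c_i = 4410, so x̄ = 4410 / (6·122.5) = 6.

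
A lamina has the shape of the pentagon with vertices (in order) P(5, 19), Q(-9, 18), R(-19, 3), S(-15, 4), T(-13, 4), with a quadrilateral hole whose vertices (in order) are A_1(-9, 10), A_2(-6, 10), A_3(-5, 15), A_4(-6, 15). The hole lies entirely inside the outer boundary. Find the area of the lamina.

Outer boundary:
Apply the shoelace (surveyor's) formula: 2A = Σ (x_i·y_{i+1} − x_{i+1}·y_i), indices taken mod 5.
Cross-terms: 261, 315, -31, -8, -267  ⇒  Σ = 270
Area = |Σ|/2 = 135.
Hole:
Apply Gauss's area formula: 2A = Σ (x_i·y_{i+1} − x_{i+1}·y_i), indices taken mod 4.
Σ = (-30) + (-40) + (15) + (75) = 20
Area = |Σ|/2 = 10.
Net area = 135 − 10 = 125.

125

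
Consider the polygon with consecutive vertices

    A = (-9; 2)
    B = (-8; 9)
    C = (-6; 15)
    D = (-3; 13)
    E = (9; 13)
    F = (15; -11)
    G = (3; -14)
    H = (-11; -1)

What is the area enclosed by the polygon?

Σ = (-65) + (-66) + (-33) + (-156) + (-294) + (-177) + (-157) + (-31) = -979
Area = |Σ|/2 = 489.5.

489.5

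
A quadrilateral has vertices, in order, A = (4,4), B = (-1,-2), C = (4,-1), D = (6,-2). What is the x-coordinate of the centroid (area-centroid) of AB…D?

Apply Gauss's area formula. First the cross-terms c_i = x_i·y_{i+1} − x_{i+1}·y_i:
  -4, 9, -2, 32  ⇒  2A = 35, A = 17.5.
Then Σ (x_i + x_{i+1})·c_i = 315, so x̄ = 315 / (6·17.5) = 3.

3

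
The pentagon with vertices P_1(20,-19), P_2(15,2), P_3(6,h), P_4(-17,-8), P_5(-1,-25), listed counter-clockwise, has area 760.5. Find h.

10

Write out the shoelace sum; only the two edges meeting at P_3 involve h:
2·Area = [(15·h − 6·2) + (6·(-8) − (-17)·h)] + 1261
       = 32·h + 1201 = 1521
⇒ h = 10.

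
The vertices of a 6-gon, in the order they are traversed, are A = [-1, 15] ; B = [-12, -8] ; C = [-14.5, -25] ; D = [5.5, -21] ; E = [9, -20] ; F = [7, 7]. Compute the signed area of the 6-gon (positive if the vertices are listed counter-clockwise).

Σ = (188) + (184) + (442) + (79) + (203) + (112) = 1208
Signed area = Σ/2 = 604 (positive ⇒ counter-clockwise traversal).

604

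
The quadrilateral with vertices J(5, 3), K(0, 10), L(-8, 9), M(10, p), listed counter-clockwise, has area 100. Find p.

-10

Write out the shoelace sum; only the two edges meeting at M involve p:
2·Area = [((-8)·p − 10·9) + (10·3 − 5·p)] + 130
       = -13·p + 70 = 200
⇒ p = -10.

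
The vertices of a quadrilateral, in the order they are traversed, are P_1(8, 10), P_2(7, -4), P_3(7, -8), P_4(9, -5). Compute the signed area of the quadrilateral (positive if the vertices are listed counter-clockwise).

Σ = (-102) + (-28) + (37) + (130) = 37
Signed area = Σ/2 = 18.5 (positive ⇒ counter-clockwise traversal).

18.5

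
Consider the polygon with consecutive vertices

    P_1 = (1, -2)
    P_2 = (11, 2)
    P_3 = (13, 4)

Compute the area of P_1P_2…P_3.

Apply Gauss's area formula: 2A = Σ (x_i·y_{i+1} − x_{i+1}·y_i), indices taken mod 3.
Cross-terms: 24, 18, -30  ⇒  Σ = 12
Area = |Σ|/2 = 6.

6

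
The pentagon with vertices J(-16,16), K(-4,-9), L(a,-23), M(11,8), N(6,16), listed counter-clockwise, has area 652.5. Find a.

16

Write out the shoelace sum; only the two edges meeting at L involve a:
2·Area = [((-4)·(-23) − a·(-9)) + (a·8 − 11·(-23))] + 688
       = 17·a + 1033 = 1305
⇒ a = 16.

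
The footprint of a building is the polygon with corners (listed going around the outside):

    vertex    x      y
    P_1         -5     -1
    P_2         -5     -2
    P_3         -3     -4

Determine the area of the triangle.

Apply the surveyor's formula: 2A = Σ (x_i·y_{i+1} − x_{i+1}·y_i), indices taken mod 3.
Cross-terms: 5, 14, -17  ⇒  Σ = 2
Area = |Σ|/2 = 1.

1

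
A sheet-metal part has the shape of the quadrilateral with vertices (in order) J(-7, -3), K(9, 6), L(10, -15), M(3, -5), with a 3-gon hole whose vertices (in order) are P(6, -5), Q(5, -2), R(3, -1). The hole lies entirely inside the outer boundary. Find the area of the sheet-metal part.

127

Outer boundary:
Σ = (-15) + (-195) + (-5) + (-44) = -259
Area = |Σ|/2 = 129.5.
Hole:
Σ = (13) + (1) + (-9) = 5
Area = |Σ|/2 = 2.5.
Net area = 129.5 − 2.5 = 127.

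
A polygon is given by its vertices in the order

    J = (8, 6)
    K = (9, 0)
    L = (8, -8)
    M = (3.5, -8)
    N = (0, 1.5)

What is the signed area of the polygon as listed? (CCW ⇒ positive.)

-84.375

Apply the surveyor's formula: 2A = Σ (x_i·y_{i+1} − x_{i+1}·y_i), indices taken mod 5.
J→K: (8)(0) − (9)(6) = -54
K→L: (9)(-8) − (8)(0) = -72
L→M: (8)(-8) − (3.5)(-8) = -36
M→N: (3.5)(1.5) − (0)(-8) = 5.25
N→J: (0)(6) − (8)(1.5) = -12
Σ = -168.75
Signed area = Σ/2 = -84.375 (negative ⇒ clockwise traversal).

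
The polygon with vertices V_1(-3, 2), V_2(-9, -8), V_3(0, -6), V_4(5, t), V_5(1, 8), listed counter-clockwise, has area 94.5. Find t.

Write out the shoelace sum; only the two edges meeting at V_4 involve t:
2·Area = [(0·t − 5·(-6)) + (5·8 − 1·t)] + 122
       = -1·t + 192 = 189
⇒ t = 3.

3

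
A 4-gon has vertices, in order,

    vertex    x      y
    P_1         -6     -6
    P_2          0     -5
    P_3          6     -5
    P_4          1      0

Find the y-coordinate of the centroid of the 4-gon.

Apply the shoelace formula. First the cross-terms c_i = x_i·y_{i+1} − x_{i+1}·y_i:
  30, 30, 5, -6  ⇒  2A = 59, A = 29.5.
Then Σ (y_i + y_{i+1})·c_i = -619, so ȳ = -619 / (6·29.5) = -619/177.

-619/177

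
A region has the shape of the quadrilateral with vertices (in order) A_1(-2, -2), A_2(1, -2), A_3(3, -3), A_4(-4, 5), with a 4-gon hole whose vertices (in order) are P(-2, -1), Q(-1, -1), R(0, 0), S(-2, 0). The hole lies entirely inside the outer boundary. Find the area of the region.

13.5

Outer boundary:
Cross-terms: 6, 3, 3, 18  ⇒  Σ = 30
Area = |Σ|/2 = 15.
Hole:
Apply the shoelace formula: 2A = Σ (x_i·y_{i+1} − x_{i+1}·y_i), indices taken mod 4.
Σ = (1) + (0) + (0) + (2) = 3
Area = |Σ|/2 = 1.5.
Net area = 15 − 1.5 = 13.5.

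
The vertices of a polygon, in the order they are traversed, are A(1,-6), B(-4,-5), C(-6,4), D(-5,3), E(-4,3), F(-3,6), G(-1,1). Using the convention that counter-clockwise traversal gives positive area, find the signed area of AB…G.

Apply the shoelace (surveyor's) formula: 2A = Σ (x_i·y_{i+1} − x_{i+1}·y_i), indices taken mod 7.
Cross-terms: -29, -46, 2, -3, -15, 3, 5  ⇒  Σ = -83
Signed area = Σ/2 = -41.5 (negative ⇒ clockwise traversal).

-41.5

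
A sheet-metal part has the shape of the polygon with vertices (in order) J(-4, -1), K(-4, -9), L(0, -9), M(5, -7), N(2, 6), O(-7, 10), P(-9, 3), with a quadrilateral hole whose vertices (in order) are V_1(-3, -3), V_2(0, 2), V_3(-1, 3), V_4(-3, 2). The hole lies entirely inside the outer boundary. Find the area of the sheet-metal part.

Outer boundary:
J→K: (-4)(-9) − (-4)(-1) = 32
K→L: (-4)(-9) − (0)(-9) = 36
L→M: (0)(-7) − (5)(-9) = 45
M→N: (5)(6) − (2)(-7) = 44
N→O: (2)(10) − (-7)(6) = 62
O→P: (-7)(3) − (-9)(10) = 69
P→J: (-9)(-1) − (-4)(3) = 21
Σ = 309
Area = |Σ|/2 = 154.5.
Hole:
Apply the shoelace (surveyor's) formula: 2A = Σ (x_i·y_{i+1} − x_{i+1}·y_i), indices taken mod 4.
Cross-terms: -6, 2, 7, 15  ⇒  Σ = 18
Area = |Σ|/2 = 9.
Net area = 154.5 − 9 = 145.5.

145.5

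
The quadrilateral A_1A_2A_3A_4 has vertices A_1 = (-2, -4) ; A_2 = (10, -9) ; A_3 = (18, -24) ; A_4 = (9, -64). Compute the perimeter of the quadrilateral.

|A_1A_2| = √((12)² + (-5)²) = √169 = 13
|A_2A_3| = √((8)² + (-15)²) = √289 = 17
|A_3A_4| = √((-9)² + (-40)²) = √1681 = 41
|A_4A_1| = √((-11)² + (60)²) = √3721 = 61
Perimeter = 13 + 17 + 41 + 61 = 132.

132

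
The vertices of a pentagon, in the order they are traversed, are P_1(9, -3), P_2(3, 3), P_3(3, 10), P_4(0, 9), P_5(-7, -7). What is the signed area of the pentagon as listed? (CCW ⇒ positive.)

P_1→P_2: (9)(3) − (3)(-3) = 36
P_2→P_3: (3)(10) − (3)(3) = 21
P_3→P_4: (3)(9) − (0)(10) = 27
P_4→P_5: (0)(-7) − (-7)(9) = 63
P_5→P_1: (-7)(-3) − (9)(-7) = 84
Σ = 231
Signed area = Σ/2 = 115.5 (positive ⇒ counter-clockwise traversal).

115.5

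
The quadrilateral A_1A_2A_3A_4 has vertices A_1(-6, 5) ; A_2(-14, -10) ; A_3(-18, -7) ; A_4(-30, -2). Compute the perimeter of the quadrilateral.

60

|A_1A_2| = √((-8)² + (-15)²) = √289 = 17
|A_2A_3| = √((-4)² + (3)²) = √25 = 5
|A_3A_4| = √((-12)² + (5)²) = √169 = 13
|A_4A_1| = √((24)² + (7)²) = √625 = 25
Perimeter = 17 + 5 + 13 + 25 = 60.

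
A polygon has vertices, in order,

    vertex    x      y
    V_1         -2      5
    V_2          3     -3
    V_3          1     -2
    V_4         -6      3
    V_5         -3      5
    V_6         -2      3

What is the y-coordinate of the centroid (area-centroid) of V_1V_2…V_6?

Apply the shoelace formula. First the cross-terms c_i = x_i·y_{i+1} − x_{i+1}·y_i:
  -9, -3, -9, -21, 1, -4  ⇒  2A = -45, A = -22.5.
Then Σ (y_i + y_{i+1})·c_i = -204, so ȳ = -204 / (6·(-22.5)) = 68/45.

68/45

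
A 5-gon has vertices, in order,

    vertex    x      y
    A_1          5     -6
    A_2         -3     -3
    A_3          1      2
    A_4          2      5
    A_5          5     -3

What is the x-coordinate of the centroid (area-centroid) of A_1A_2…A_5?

Apply the shoelace (surveyor's) formula. First the cross-terms c_i = x_i·y_{i+1} − x_{i+1}·y_i:
  -33, -3, 1, -31, -15  ⇒  2A = -81, A = -40.5.
Then Σ (x_i + x_{i+1})·c_i = -424, so x̄ = -424 / (6·(-40.5)) = 424/243.

424/243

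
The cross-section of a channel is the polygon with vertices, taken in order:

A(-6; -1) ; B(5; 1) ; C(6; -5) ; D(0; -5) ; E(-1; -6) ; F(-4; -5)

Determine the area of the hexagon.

56

Σ = (-1) + (-31) + (-30) + (-5) + (-19) + (-26) = -112
Area = |Σ|/2 = 56.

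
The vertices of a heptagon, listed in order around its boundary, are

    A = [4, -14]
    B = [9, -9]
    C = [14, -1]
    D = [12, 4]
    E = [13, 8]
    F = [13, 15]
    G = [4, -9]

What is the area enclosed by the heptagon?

Σ = (90) + (117) + (68) + (44) + (91) + (-177) + (-20) = 213
Area = |Σ|/2 = 106.5.

106.5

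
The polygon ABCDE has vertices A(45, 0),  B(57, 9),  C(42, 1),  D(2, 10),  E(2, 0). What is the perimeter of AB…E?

126

|AB| = √((12)² + (9)²) = √225 = 15
|BC| = √((-15)² + (-8)²) = √289 = 17
|CD| = √((-40)² + (9)²) = √1681 = 41
|DE| = √((0)² + (-10)²) = √100 = 10
|EA| = √((43)² + (0)²) = √1849 = 43
Perimeter = 15 + 17 + 41 + 10 + 43 = 126.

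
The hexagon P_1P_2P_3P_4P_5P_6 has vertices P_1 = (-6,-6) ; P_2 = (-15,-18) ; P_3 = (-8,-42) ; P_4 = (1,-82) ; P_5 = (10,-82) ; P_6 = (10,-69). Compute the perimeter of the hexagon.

168

|P_1P_2| = √((-9)² + (-12)²) = √225 = 15
|P_2P_3| = √((7)² + (-24)²) = √625 = 25
|P_3P_4| = √((9)² + (-40)²) = √1681 = 41
|P_4P_5| = √((9)² + (0)²) = √81 = 9
|P_5P_6| = √((0)² + (13)²) = √169 = 13
|P_6P_1| = √((-16)² + (63)²) = √4225 = 65
Perimeter = 15 + 25 + 41 + 9 + 13 + 65 = 168.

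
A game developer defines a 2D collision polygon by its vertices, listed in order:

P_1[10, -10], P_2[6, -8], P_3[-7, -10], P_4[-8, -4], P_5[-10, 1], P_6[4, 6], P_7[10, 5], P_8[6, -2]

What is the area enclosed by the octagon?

Apply Gauss's area formula: 2A = Σ (x_i·y_{i+1} − x_{i+1}·y_i), indices taken mod 8.
P_1→P_2: (10)(-8) − (6)(-10) = -20
P_2→P_3: (6)(-10) − (-7)(-8) = -116
P_3→P_4: (-7)(-4) − (-8)(-10) = -52
P_4→P_5: (-8)(1) − (-10)(-4) = -48
P_5→P_6: (-10)(6) − (4)(1) = -64
P_6→P_7: (4)(5) − (10)(6) = -40
P_7→P_8: (10)(-2) − (6)(5) = -50
P_8→P_1: (6)(-10) − (10)(-2) = -40
Σ = -430
Area = |Σ|/2 = 215.

215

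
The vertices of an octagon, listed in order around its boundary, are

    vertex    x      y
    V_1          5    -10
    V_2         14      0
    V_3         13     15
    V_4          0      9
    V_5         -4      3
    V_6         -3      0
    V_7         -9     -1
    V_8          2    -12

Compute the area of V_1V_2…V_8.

332.5

Apply the shoelace formula: 2A = Σ (x_i·y_{i+1} − x_{i+1}·y_i), indices taken mod 8.
Cross-terms: 140, 210, 117, 36, 9, 3, 110, 40  ⇒  Σ = 665
Area = |Σ|/2 = 332.5.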